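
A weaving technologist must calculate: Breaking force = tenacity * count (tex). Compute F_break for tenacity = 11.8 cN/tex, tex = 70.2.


Formula: Breaking force = Tenacity * Linear density
F = 11.8 cN/tex * 70.2 tex
F = 828.36 cN

828.36 cN


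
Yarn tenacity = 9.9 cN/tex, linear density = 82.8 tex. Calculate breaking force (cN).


Formula: Breaking force = Tenacity * Linear density
F = 9.9 cN/tex * 82.8 tex
F = 819.72 cN

819.72 cN


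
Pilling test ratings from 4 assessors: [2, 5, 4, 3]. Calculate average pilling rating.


Formula: Mean = sum / count
Sum = 2 + 5 + 4 + 3 = 14
Mean = 14 / 4 = 3.5

3.5


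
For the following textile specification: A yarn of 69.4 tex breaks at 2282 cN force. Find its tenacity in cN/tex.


Formula: Tenacity = Breaking force / Linear density
Tenacity = 2282 cN / 69.4 tex
Tenacity = 32.88 cN/tex

32.88 cN/tex


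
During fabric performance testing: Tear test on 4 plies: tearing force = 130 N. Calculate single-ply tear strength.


Formula: Per-ply strength = Total force / Number of plies
Per-ply = 130 N / 4
Per-ply = 32.5 N

32.5 N


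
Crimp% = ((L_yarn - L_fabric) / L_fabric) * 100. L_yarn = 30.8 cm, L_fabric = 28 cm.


Formula: Crimp% = ((L_yarn - L_fabric) / L_fabric) * 100
Step 1: Extension = 30.8 - 28 = 2.8 cm
Step 2: Crimp% = (2.8 / 28) * 100
Step 3: Crimp% = 0.1 * 100 = 10.0%

10.0%


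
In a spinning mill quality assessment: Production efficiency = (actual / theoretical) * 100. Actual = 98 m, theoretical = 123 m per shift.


Formula: Efficiency% = (Actual output / Theoretical output) * 100
Efficiency% = (98 / 123) * 100
Efficiency% = 0.796748 * 100 = 79.6748% ≈ 79.7%

79.7%


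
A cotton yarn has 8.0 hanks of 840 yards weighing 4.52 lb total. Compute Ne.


Formula: Ne = hanks / mass_lb
Substituting: Ne = 8.0 / 4.52
Ne = 1.8

1.8 Ne


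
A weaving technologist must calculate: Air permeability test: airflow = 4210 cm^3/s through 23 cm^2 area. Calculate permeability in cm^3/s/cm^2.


Formula: Air Permeability = Airflow / Test Area
AP = 4210 cm^3/s / 23 cm^2
AP = 183.0 cm^3/s/cm^2

183.0 cm^3/s/cm^2


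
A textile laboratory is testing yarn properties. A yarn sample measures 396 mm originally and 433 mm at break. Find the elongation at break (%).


Formula: Elongation (%) = ((L_break - L0) / L0) * 100
Step 1: Extension = 433 - 396 = 37 mm
Step 2: Elongation = (37 / 396) * 100
Step 3: Elongation = 0.093434 * 100 = 9.3434% ≈ 9.3%

9.3%


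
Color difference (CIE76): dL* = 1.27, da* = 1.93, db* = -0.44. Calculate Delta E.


Formula: Delta E = sqrt(dL*^2 + da*^2 + db*^2)
Step 1: dL*^2 = 1.27^2 = 1.6129
Step 2: da*^2 = 1.93^2 = 3.7249
Step 3: db*^2 = (-0.44)^2 = 0.1936
Step 4: Sum = 1.6129 + 3.7249 + 0.1936 = 5.5314
Step 5: Delta E = sqrt(5.5314) = 2.35

2.35 Delta E


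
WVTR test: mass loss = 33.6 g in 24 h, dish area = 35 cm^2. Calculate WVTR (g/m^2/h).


Formula: WVTR = mass_loss / (area * time)
Step 1: Convert area: 35 cm^2 = 0.0035 m^2
Step 2: WVTR = 33.6 g / (0.0035 m^2 * 24 h)
Step 3: WVTR = 33.6 / 0.084 = 400.0 g/m^2/h

400.0 g/m^2/h


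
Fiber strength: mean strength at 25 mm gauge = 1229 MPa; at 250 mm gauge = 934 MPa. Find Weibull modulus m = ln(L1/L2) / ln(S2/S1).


Formula: m = ln(L1/L2) / ln(S2/S1)
Step 1: ln(L1/L2) = ln(25/250) = -2.30259
Step 2: S2/S1 = 934/1229 = 0.75997
Step 3: ln(S2/S1) = ln(0.75997) = -0.27448
Step 4: m = -2.30259 / -0.27448 = 8.39

8.39 (Weibull m)


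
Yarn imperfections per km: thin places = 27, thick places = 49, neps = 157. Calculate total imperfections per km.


Formula: Total = thin places + thick places + neps
Total = 27 + 49 + 157
Total = 233 imperfections/km

233 imperfections/km


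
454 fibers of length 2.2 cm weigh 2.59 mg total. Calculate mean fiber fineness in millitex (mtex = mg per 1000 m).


Formula: fineness (mtex) = mass (mg) / total length (km) = (mass_mg / total_length_m) * 1000
Step 1: Convert fiber length: 2.2 cm = 0.022 m
Step 2: Total fiber length = 454 * 0.022 = 9.988 m
Step 3: Linear density = 2.59 mg / 9.988 m = 0.2593 mg/m
Step 4: fineness = 0.2593 * 1000 = 259.3 mtex

259.3 mtex


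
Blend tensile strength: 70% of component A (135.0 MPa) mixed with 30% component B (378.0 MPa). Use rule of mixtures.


Formula: Blend property = (fraction_A * property_A) + (fraction_B * property_B)
Step 1: Contribution A = 70/100 * 135.0 MPa = 94.5 MPa
Step 2: Contribution B = 30/100 * 378.0 MPa = 113.4 MPa
Step 3: Blend tensile strength = 94.5 + 113.4 = 207.9 MPa

207.9 MPa


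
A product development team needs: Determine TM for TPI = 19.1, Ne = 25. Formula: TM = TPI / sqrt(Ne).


Formula: TM = TPI / sqrt(Ne)
Step 1: sqrt(Ne) = sqrt(25) = 5
Step 2: TM = 19.1 / 5 = 3.82

3.82 TM


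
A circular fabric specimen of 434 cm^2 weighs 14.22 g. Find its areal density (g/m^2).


Formula: GSM = mass_g / area_m2
Step 1: Convert area: 434 cm^2 = 434 / 10000 = 0.0434 m^2
Step 2: GSM = 14.22 g / 0.0434 m^2 = 327.6 g/m^2

327.6 g/m^2


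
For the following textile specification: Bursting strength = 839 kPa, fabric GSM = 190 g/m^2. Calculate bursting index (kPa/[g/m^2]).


Formula: Bursting Index = Bursting Strength / Fabric GSM
BI = 839 kPa / 190 g/m^2
BI = 4.416 kPa/(g/m^2)

4.416 kPa/(g/m^2)


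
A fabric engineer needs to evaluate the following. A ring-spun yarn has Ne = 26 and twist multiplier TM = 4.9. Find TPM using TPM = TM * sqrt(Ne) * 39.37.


Formula: TPM = TM * sqrt(Ne) * 39.37
Step 1: sqrt(Ne) = sqrt(26) = 5.099
Step 2: TM * sqrt(Ne) = 4.9 * 5.099 = 24.9851
Step 3: TPM = 24.9851 * 39.37 = 984 twists/m

984 twists/m


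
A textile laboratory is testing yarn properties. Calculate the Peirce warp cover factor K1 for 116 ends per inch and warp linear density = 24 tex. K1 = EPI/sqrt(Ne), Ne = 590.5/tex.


Formula: K1 = EPI / sqrt(Ne), with Ne = 590.5 / tex_warp
Step 1: Ne = 590.5 / 24 = 24.604
Step 2: sqrt(Ne) = sqrt(24.604) = 4.9602
Step 3: K1 = 116 / 4.9602 = 23.4

23.4


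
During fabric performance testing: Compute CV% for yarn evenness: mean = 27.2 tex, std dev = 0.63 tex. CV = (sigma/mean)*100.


Formula: CV% = (standard deviation / mean) * 100
Step 1: Ratio = 0.63 / 27.2 = 0.023162
Step 2: CV% = 0.023162 * 100 = 2.3162% ≈ 2.3%

2.3%


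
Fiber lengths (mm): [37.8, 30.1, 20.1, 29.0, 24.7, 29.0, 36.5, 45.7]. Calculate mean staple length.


Formula: Mean = sum of lengths / count
Sum = 37.8 + 30.1 + 20.1 + 29.0 + 24.7 + 29.0 + 36.5 + 45.7
Sum = 252.9 mm
Mean = 252.9 / 8 = 31.61 mm

31.61 mm


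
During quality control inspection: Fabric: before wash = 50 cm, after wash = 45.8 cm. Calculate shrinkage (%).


Formula: Shrinkage% = ((L_before - L_after) / L_before) * 100
Step 1: Shrinkage = 50 - 45.8 = 4.2 cm
Step 2: Shrinkage% = (4.2 / 50) * 100
Step 3: Shrinkage% = 0.084 * 100 = 8.4%

8.4%


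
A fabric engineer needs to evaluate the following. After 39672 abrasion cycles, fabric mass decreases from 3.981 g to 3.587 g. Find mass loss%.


Formula: Mass loss% = ((m_before - m_after) / m_before) * 100
Step 1: Mass loss = 3.981 - 3.587 = 0.394 g
Step 2: Ratio = 0.394 / 3.981 = 0.0989701
Step 3: Mass loss% = 0.0989701 * 100 = 9.89701% ≈ 9.90%

9.90%


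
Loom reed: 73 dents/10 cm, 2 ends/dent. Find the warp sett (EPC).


Formula: EPC = (dents per 10 cm * ends per dent) / 10
Step 1: Total ends per 10 cm = 73 * 2 = 146
Step 2: EPC = 146 / 10 = 14.6 ends/cm

14.6 ends/cm


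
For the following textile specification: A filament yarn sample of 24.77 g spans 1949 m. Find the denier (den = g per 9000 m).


Formula: den = (mass_g / length_m) * 9000
Substituting: den = (24.77 / 1949) * 9000
Intermediate: 24.77 / 1949 = 0.01270908 g/m
den = 0.01270908 * 9000 = 114.4 denier

114.4 denier


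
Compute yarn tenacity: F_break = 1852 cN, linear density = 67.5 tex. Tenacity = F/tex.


Formula: Tenacity = Breaking force / Linear density
Tenacity = 1852 cN / 67.5 tex
Tenacity = 27.44 cN/tex

27.44 cN/tex


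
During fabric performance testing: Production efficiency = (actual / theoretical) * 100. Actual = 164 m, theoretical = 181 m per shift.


Formula: Efficiency% = (Actual output / Theoretical output) * 100
Efficiency% = (164 / 181) * 100
Efficiency% = 0.906077 * 100 = 90.6077% ≈ 90.6%

90.6%


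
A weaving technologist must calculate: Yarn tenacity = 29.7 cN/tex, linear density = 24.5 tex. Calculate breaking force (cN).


Formula: Breaking force = Tenacity * Linear density
F = 29.7 cN/tex * 24.5 tex
F = 727.65 cN

727.65 cN


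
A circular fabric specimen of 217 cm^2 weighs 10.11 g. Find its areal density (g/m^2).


Formula: GSM = mass_g / area_m2
Step 1: Convert area: 217 cm^2 = 217 / 10000 = 0.0217 m^2
Step 2: GSM = 10.11 g / 0.0217 m^2 = 465.9 g/m^2

465.9 g/m^2


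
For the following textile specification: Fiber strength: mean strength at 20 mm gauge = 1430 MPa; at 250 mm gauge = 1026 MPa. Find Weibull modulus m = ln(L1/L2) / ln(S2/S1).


Formula: m = ln(L1/L2) / ln(S2/S1)
Step 1: ln(L1/L2) = ln(20/250) = -2.52573
Step 2: S2/S1 = 1026/1430 = 0.71748
Step 3: ln(S2/S1) = ln(0.71748) = -0.33201
Step 4: m = -2.52573 / -0.33201 = 7.61

7.61 (Weibull m)


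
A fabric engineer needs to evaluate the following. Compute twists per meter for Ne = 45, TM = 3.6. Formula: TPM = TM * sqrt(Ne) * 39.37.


Formula: TPM = TM * sqrt(Ne) * 39.37
Step 1: sqrt(Ne) = sqrt(45) = 6.7082
Step 2: TM * sqrt(Ne) = 3.6 * 6.7082 = 24.1495
Step 3: TPM = 24.1495 * 39.37 = 951 twists/m

951 twists/m


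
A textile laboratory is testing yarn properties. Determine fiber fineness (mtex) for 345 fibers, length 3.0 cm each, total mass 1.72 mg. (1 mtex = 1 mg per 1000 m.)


Formula: fineness (mtex) = mass (mg) / total length (km) = (mass_mg / total_length_m) * 1000
Step 1: Convert fiber length: 3.0 cm = 0.03 m
Step 2: Total fiber length = 345 * 0.03 = 10.35 m
Step 3: Linear density = 1.72 mg / 10.35 m = 0.1662 mg/m
Step 4: fineness = 0.1662 * 1000 = 166.2 mtex

166.2 mtex


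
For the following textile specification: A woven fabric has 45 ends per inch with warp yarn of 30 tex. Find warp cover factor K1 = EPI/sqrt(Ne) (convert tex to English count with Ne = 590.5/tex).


Formula: K1 = EPI / sqrt(Ne), with Ne = 590.5 / tex_warp
Step 1: Ne = 590.5 / 30 = 19.683
Step 2: sqrt(Ne) = sqrt(19.683) = 4.4366
Step 3: K1 = 45 / 4.4366 = 10.1

10.1


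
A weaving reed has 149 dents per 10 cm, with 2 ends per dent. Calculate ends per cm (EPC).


Formula: EPC = (dents per 10 cm * ends per dent) / 10
Step 1: Total ends per 10 cm = 149 * 2 = 298
Step 2: EPC = 298 / 10 = 29.8 ends/cm

29.8 ends/cm


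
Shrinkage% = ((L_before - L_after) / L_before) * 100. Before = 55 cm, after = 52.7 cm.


Formula: Shrinkage% = ((L_before - L_after) / L_before) * 100
Step 1: Shrinkage = 55 - 52.7 = 2.3 cm
Step 2: Shrinkage% = (2.3 / 55) * 100
Step 3: Shrinkage% = 0.041818 * 100 = 4.1818% ≈ 4.2%

4.2%


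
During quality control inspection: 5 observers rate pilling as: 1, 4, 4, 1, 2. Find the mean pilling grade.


Formula: Mean = sum / count
Sum = 1 + 4 + 4 + 1 + 2 = 12
Mean = 12 / 5 = 2.4

2.4


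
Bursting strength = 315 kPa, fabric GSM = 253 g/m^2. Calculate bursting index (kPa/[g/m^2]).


Formula: Bursting Index = Bursting Strength / Fabric GSM
BI = 315 kPa / 253 g/m^2
BI = 1.245 kPa/(g/m^2)

1.245 kPa/(g/m^2)


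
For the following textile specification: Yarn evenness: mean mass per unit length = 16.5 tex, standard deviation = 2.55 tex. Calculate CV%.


Formula: CV% = (standard deviation / mean) * 100
Step 1: Ratio = 2.55 / 16.5 = 0.154545
Step 2: CV% = 0.154545 * 100 = 15.4545% ≈ 15.5%

15.5%


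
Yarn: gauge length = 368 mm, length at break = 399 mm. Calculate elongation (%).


Formula: Elongation (%) = ((L_break - L0) / L0) * 100
Step 1: Extension = 399 - 368 = 31 mm
Step 2: Elongation = (31 / 368) * 100
Step 3: Elongation = 0.084239 * 100 = 8.4239% ≈ 8.4%

8.4%


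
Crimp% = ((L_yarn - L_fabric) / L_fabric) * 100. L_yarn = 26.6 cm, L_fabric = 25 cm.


Formula: Crimp% = ((L_yarn - L_fabric) / L_fabric) * 100
Step 1: Extension = 26.6 - 25 = 1.6 cm
Step 2: Crimp% = (1.6 / 25) * 100
Step 3: Crimp% = 0.064 * 100 = 6.4%

6.4%


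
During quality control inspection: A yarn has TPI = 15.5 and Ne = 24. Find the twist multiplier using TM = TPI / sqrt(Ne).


Formula: TM = TPI / sqrt(Ne)
Step 1: sqrt(Ne) = sqrt(24) = 4.899
Step 2: TM = 15.5 / 4.899 = 3.16

3.16 TM


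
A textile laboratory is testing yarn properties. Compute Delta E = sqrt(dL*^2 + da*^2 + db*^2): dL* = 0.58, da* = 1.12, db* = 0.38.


Formula: Delta E = sqrt(dL*^2 + da*^2 + db*^2)
Step 1: dL*^2 = 0.58^2 = 0.3364
Step 2: da*^2 = 1.12^2 = 1.2544
Step 3: db*^2 = 0.38^2 = 0.1444
Step 4: Sum = 0.3364 + 1.2544 + 0.1444 = 1.7352
Step 5: Delta E = sqrt(1.7352) = 1.32

1.32 Delta E


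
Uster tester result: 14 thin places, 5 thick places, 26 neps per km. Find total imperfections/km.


Formula: Total = thin places + thick places + neps
Total = 14 + 5 + 26
Total = 45 imperfections/km

45 imperfections/km


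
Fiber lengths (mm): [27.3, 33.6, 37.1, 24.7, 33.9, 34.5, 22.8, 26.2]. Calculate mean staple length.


Formula: Mean = sum of lengths / count
Sum = 27.3 + 33.6 + 37.1 + 24.7 + 33.9 + 34.5 + 22.8 + 26.2
Sum = 240.1 mm
Mean = 240.1 / 8 = 30.01 mm

30.01 mm


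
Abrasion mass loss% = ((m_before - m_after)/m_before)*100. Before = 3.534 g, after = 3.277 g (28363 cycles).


Formula: Mass loss% = ((m_before - m_after) / m_before) * 100
Step 1: Mass loss = 3.534 - 3.277 = 0.257 g
Step 2: Ratio = 0.257 / 3.534 = 0.0727221
Step 3: Mass loss% = 0.0727221 * 100 = 7.27221% ≈ 7.27%

7.27%


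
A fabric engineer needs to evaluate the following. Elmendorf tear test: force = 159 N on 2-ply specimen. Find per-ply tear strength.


Formula: Per-ply strength = Total force / Number of plies
Per-ply = 159 N / 2
Per-ply = 79.5 N

79.5 N


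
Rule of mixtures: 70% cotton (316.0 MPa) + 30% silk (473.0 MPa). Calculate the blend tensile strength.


Formula: Blend property = (fraction_A * property_A) + (fraction_B * property_B)
Step 1: Contribution A = 70/100 * 316.0 MPa = 221.2 MPa
Step 2: Contribution B = 30/100 * 473.0 MPa = 141.9 MPa
Step 3: Blend tensile strength = 221.2 + 141.9 = 363.1 MPa

363.1 MPa


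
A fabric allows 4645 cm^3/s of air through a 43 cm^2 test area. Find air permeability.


Formula: Air Permeability = Airflow / Test Area
AP = 4645 cm^3/s / 43 cm^2
AP = 108.0 cm^3/s/cm^2

108.0 cm^3/s/cm^2


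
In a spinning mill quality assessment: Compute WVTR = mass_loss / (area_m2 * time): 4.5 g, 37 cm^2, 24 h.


Formula: WVTR = mass_loss / (area * time)
Step 1: Convert area: 37 cm^2 = 0.0037 m^2
Step 2: WVTR = 4.5 g / (0.0037 m^2 * 24 h)
Step 3: WVTR = 4.5 / 0.0888 = 50.7 g/m^2/h

50.7 g/m^2/h


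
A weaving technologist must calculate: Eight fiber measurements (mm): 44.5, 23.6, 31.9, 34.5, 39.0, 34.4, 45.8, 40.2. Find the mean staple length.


Formula: Mean = sum of lengths / count
Sum = 44.5 + 23.6 + 31.9 + 34.5 + 39.0 + 34.4 + 45.8 + 40.2
Sum = 293.9 mm
Mean = 293.9 / 8 = 36.74 mm

36.74 mm


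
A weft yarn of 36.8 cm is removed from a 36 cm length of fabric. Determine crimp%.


Formula: Crimp% = ((L_yarn - L_fabric) / L_fabric) * 100
Step 1: Extension = 36.8 - 36 = 0.8 cm
Step 2: Crimp% = (0.8 / 36) * 100
Step 3: Crimp% = 0.022222 * 100 = 2.2222% ≈ 2.2%

2.2%


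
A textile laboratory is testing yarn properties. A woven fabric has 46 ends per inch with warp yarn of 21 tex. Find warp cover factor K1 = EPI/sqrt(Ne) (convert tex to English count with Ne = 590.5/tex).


Formula: K1 = EPI / sqrt(Ne), with Ne = 590.5 / tex_warp
Step 1: Ne = 590.5 / 21 = 28.119
Step 2: sqrt(Ne) = sqrt(28.119) = 5.3027
Step 3: K1 = 46 / 5.3027 = 8.7

8.7


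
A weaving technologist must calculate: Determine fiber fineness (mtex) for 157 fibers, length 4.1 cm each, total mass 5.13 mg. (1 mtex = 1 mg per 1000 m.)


Formula: fineness (mtex) = mass (mg) / total length (km) = (mass_mg / total_length_m) * 1000
Step 1: Convert fiber length: 4.1 cm = 0.041 m
Step 2: Total fiber length = 157 * 0.041 = 6.437 m
Step 3: Linear density = 5.13 mg / 6.437 m = 0.7970 mg/m
Step 4: fineness = 0.7970 * 1000 = 797.0 mtex

797.0 mtex


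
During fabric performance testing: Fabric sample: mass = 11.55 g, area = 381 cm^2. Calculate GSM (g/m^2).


Formula: GSM = mass_g / area_m2
Step 1: Convert area: 381 cm^2 = 381 / 10000 = 0.0381 m^2
Step 2: GSM = 11.55 g / 0.0381 m^2 = 303.1 g/m^2

303.1 g/m^2


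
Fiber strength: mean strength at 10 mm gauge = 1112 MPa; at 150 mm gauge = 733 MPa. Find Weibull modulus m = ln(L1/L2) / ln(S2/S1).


Formula: m = ln(L1/L2) / ln(S2/S1)
Step 1: ln(L1/L2) = ln(10/150) = -2.70805
Step 2: S2/S1 = 733/1112 = 0.65917
Step 3: ln(S2/S1) = ln(0.65917) = -0.41677
Step 4: m = -2.70805 / -0.41677 = 6.50

6.50 (Weibull m)


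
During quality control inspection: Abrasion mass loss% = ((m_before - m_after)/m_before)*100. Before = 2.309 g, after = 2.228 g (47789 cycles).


Formula: Mass loss% = ((m_before - m_after) / m_before) * 100
Step 1: Mass loss = 2.309 - 2.228 = 0.081 g
Step 2: Ratio = 0.081 / 2.309 = 0.0350801
Step 3: Mass loss% = 0.0350801 * 100 = 3.50801% ≈ 3.51%

3.51%


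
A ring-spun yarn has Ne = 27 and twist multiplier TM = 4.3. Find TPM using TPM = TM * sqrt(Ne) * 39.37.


Formula: TPM = TM * sqrt(Ne) * 39.37
Step 1: sqrt(Ne) = sqrt(27) = 5.1962
Step 2: TM * sqrt(Ne) = 4.3 * 5.1962 = 22.3437
Step 3: TPM = 22.3437 * 39.37 = 880 twists/m

880 twists/m


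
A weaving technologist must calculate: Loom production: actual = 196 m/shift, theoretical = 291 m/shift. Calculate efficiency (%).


Formula: Efficiency% = (Actual output / Theoretical output) * 100
Efficiency% = (196 / 291) * 100
Efficiency% = 0.67354 * 100 = 67.354% ≈ 67.4%

67.4%


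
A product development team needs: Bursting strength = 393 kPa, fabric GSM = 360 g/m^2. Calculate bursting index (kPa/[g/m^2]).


Formula: Bursting Index = Bursting Strength / Fabric GSM
BI = 393 kPa / 360 g/m^2
BI = 1.092 kPa/(g/m^2)

1.092 kPa/(g/m^2)


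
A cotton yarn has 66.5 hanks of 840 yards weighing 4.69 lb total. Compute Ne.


Formula: Ne = hanks / mass_lb
Substituting: Ne = 66.5 / 4.69
Ne = 14.2

14.2 Ne


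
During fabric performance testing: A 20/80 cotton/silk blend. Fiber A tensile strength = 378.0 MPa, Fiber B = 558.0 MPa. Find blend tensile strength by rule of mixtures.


Formula: Blend property = (fraction_A * property_A) + (fraction_B * property_B)
Step 1: Contribution A = 20/100 * 378.0 MPa = 75.6 MPa
Step 2: Contribution B = 80/100 * 558.0 MPa = 446.4 MPa
Step 3: Blend tensile strength = 75.6 + 446.4 = 522.0 MPa

522.0 MPa


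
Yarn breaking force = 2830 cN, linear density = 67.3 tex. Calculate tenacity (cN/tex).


Formula: Tenacity = Breaking force / Linear density
Tenacity = 2830 cN / 67.3 tex
Tenacity = 42.05 cN/tex

42.05 cN/tex


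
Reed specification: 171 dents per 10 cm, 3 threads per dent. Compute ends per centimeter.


Formula: EPC = (dents per 10 cm * ends per dent) / 10
Step 1: Total ends per 10 cm = 171 * 3 = 513
Step 2: EPC = 513 / 10 = 51.3 ends/cm

51.3 ends/cm


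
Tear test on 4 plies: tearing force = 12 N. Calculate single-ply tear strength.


Formula: Per-ply strength = Total force / Number of plies
Per-ply = 12 N / 4
Per-ply = 3 N

3 N


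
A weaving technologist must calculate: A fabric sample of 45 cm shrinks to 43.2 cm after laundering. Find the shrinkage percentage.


Formula: Shrinkage% = ((L_before - L_after) / L_before) * 100
Step 1: Shrinkage = 45 - 43.2 = 1.8 cm
Step 2: Shrinkage% = (1.8 / 45) * 100
Step 3: Shrinkage% = 0.04 * 100 = 4.0%

4.0%


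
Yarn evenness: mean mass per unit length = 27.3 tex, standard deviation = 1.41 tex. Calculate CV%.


Formula: CV% = (standard deviation / mean) * 100
Step 1: Ratio = 1.41 / 27.3 = 0.051648
Step 2: CV% = 0.051648 * 100 = 5.1648% ≈ 5.2%

5.2%


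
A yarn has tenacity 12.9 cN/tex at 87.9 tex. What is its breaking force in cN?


Formula: Breaking force = Tenacity * Linear density
F = 12.9 cN/tex * 87.9 tex
F = 1133.91 cN

1133.91 cN


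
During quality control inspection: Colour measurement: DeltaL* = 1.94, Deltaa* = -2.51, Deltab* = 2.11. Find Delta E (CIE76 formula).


Formula: Delta E = sqrt(dL*^2 + da*^2 + db*^2)
Step 1: dL*^2 = 1.94^2 = 3.7636
Step 2: da*^2 = (-2.51)^2 = 6.3001
Step 3: db*^2 = 2.11^2 = 4.4521
Step 4: Sum = 3.7636 + 6.3001 + 4.4521 = 14.5158
Step 5: Delta E = sqrt(14.5158) = 3.81

3.81 Delta E


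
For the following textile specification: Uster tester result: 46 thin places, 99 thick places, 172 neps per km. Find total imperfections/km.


Formula: Total = thin places + thick places + neps
Total = 46 + 99 + 172
Total = 317 imperfections/km

317 imperfections/km


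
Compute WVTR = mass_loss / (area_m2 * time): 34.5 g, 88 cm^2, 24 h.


Formula: WVTR = mass_loss / (area * time)
Step 1: Convert area: 88 cm^2 = 0.0088 m^2
Step 2: WVTR = 34.5 g / (0.0088 m^2 * 24 h)
Step 3: WVTR = 34.5 / 0.2112 = 163.4 g/m^2/h

163.4 g/m^2/h


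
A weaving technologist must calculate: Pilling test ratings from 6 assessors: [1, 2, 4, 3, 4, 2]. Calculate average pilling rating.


Formula: Mean = sum / count
Sum = 1 + 2 + 4 + 3 + 4 + 2 = 16
Mean = 16 / 6 = 2.7

2.7


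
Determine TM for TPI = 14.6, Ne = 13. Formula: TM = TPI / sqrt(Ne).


Formula: TM = TPI / sqrt(Ne)
Step 1: sqrt(Ne) = sqrt(13) = 3.6056
Step 2: TM = 14.6 / 3.6056 = 4.05

4.05 TM


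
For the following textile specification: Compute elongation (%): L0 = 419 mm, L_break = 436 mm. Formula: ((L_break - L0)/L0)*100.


Formula: Elongation (%) = ((L_break - L0) / L0) * 100
Step 1: Extension = 436 - 419 = 17 mm
Step 2: Elongation = (17 / 419) * 100
Step 3: Elongation = 0.040573 * 100 = 4.0573% ≈ 4.1%

4.1%


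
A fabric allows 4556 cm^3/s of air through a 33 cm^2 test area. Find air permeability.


Formula: Air Permeability = Airflow / Test Area
AP = 4556 cm^3/s / 33 cm^2
AP = 138.1 cm^3/s/cm^2

138.1 cm^3/s/cm^2


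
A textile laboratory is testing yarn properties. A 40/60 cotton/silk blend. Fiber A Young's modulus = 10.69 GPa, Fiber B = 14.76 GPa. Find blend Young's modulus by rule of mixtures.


Formula: Blend property = (fraction_A * property_A) + (fraction_B * property_B)
Step 1: Contribution A = 40/100 * 10.69 GPa = 4.276 GPa
Step 2: Contribution B = 60/100 * 14.76 GPa = 8.856 GPa
Step 3: Blend Young's modulus = 4.276 + 8.856 = 13.132 GPa

13.132 GPa


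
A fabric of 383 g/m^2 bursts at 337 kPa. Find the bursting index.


Formula: Bursting Index = Bursting Strength / Fabric GSM
BI = 337 kPa / 383 g/m^2
BI = 0.880 kPa/(g/m^2)

0.880 kPa/(g/m^2)


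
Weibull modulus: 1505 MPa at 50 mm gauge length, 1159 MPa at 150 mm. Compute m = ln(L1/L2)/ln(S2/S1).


Formula: m = ln(L1/L2) / ln(S2/S1)
Step 1: ln(L1/L2) = ln(50/150) = -1.09861
Step 2: S2/S1 = 1159/1505 = 0.7701
Step 3: ln(S2/S1) = ln(0.7701) = -0.26123
Step 4: m = -1.09861 / -0.26123 = 4.21

4.21 (Weibull m)


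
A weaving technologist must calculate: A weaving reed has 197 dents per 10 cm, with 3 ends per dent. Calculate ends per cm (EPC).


Formula: EPC = (dents per 10 cm * ends per dent) / 10
Step 1: Total ends per 10 cm = 197 * 3 = 591
Step 2: EPC = 591 / 10 = 59.1 ends/cm

59.1 ends/cm


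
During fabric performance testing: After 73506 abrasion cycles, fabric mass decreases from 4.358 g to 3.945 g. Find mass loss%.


Formula: Mass loss% = ((m_before - m_after) / m_before) * 100
Step 1: Mass loss = 4.358 - 3.945 = 0.413 g
Step 2: Ratio = 0.413 / 4.358 = 0.0947682
Step 3: Mass loss% = 0.0947682 * 100 = 9.47682% ≈ 9.48%

9.48%


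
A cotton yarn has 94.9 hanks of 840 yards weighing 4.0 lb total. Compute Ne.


Formula: Ne = hanks / mass_lb
Substituting: Ne = 94.9 / 4.0
Ne = 23.7

23.7 Ne


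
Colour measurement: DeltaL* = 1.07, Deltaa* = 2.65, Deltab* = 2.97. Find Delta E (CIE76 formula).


Formula: Delta E = sqrt(dL*^2 + da*^2 + db*^2)
Step 1: dL*^2 = 1.07^2 = 1.1449
Step 2: da*^2 = 2.65^2 = 7.0225
Step 3: db*^2 = 2.97^2 = 8.8209
Step 4: Sum = 1.1449 + 7.0225 + 8.8209 = 16.9883
Step 5: Delta E = sqrt(16.9883) = 4.12

4.12 Delta E


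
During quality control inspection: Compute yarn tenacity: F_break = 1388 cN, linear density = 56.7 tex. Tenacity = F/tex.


Formula: Tenacity = Breaking force / Linear density
Tenacity = 1388 cN / 56.7 tex
Tenacity = 24.48 cN/tex

24.48 cN/tex


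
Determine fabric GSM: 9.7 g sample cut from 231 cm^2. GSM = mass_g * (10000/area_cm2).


Formula: GSM = mass_g / area_m2
Step 1: Convert area: 231 cm^2 = 231 / 10000 = 0.0231 m^2
Step 2: GSM = 9.7 g / 0.0231 m^2 = 419.9 g/m^2

419.9 g/m^2


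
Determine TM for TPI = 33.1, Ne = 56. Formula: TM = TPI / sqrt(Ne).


Formula: TM = TPI / sqrt(Ne)
Step 1: sqrt(Ne) = sqrt(56) = 7.4833
Step 2: TM = 33.1 / 7.4833 = 4.42

4.42 TM


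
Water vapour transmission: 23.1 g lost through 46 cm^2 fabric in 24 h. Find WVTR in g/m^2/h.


Formula: WVTR = mass_loss / (area * time)
Step 1: Convert area: 46 cm^2 = 0.0046 m^2
Step 2: WVTR = 23.1 g / (0.0046 m^2 * 24 h)
Step 3: WVTR = 23.1 / 0.1104 = 209.2 g/m^2/h

209.2 g/m^2/h


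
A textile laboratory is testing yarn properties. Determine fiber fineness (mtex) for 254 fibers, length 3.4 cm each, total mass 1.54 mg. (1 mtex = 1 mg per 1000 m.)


Formula: fineness (mtex) = mass (mg) / total length (km) = (mass_mg / total_length_m) * 1000
Step 1: Convert fiber length: 3.4 cm = 0.034 m
Step 2: Total fiber length = 254 * 0.034 = 8.636 m
Step 3: Linear density = 1.54 mg / 8.636 m = 0.1783 mg/m
Step 4: fineness = 0.1783 * 1000 = 178.3 mtex

178.3 mtex


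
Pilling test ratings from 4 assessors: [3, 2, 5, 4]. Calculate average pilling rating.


Formula: Mean = sum / count
Sum = 3 + 2 + 5 + 4 = 14
Mean = 14 / 4 = 3.5

3.5


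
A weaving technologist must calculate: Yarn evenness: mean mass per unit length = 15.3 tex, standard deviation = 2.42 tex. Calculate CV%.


Formula: CV% = (standard deviation / mean) * 100
Step 1: Ratio = 2.42 / 15.3 = 0.15817
Step 2: CV% = 0.15817 * 100 = 15.817% ≈ 15.8%

15.8%


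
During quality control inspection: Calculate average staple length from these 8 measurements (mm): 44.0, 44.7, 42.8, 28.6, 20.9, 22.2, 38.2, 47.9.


Formula: Mean = sum of lengths / count
Sum = 44.0 + 44.7 + 42.8 + 28.6 + 20.9 + 22.2 + 38.2 + 47.9
Sum = 289.3 mm
Mean = 289.3 / 8 = 36.16 mm

36.16 mm


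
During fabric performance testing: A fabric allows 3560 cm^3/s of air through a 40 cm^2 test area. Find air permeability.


Formula: Air Permeability = Airflow / Test Area
AP = 3560 cm^3/s / 40 cm^2
AP = 89.0 cm^3/s/cm^2

89.0 cm^3/s/cm^2


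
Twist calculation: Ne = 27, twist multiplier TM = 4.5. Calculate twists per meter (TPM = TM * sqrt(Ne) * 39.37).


Formula: TPM = TM * sqrt(Ne) * 39.37
Step 1: sqrt(Ne) = sqrt(27) = 5.1962
Step 2: TM * sqrt(Ne) = 4.5 * 5.1962 = 23.3829
Step 3: TPM = 23.3829 * 39.37 = 921 twists/m

921 twists/m


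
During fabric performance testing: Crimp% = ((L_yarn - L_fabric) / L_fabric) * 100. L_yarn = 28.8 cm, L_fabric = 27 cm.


Formula: Crimp% = ((L_yarn - L_fabric) / L_fabric) * 100
Step 1: Extension = 28.8 - 27 = 1.8 cm
Step 2: Crimp% = (1.8 / 27) * 100
Step 3: Crimp% = 0.066667 * 100 = 6.6667% ≈ 6.7%

6.7%


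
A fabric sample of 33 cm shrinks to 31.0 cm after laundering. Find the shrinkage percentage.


Formula: Shrinkage% = ((L_before - L_after) / L_before) * 100
Step 1: Shrinkage = 33 - 31.0 = 2.0 cm
Step 2: Shrinkage% = (2.0 / 33) * 100
Step 3: Shrinkage% = 0.060606 * 100 = 6.0606% ≈ 6.1%

6.1%


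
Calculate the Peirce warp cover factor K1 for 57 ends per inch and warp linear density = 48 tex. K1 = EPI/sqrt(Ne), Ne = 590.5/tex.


Formula: K1 = EPI / sqrt(Ne), with Ne = 590.5 / tex_warp
Step 1: Ne = 590.5 / 48 = 12.302
Step 2: sqrt(Ne) = sqrt(12.302) = 3.5074
Step 3: K1 = 57 / 3.5074 = 16.3

16.3


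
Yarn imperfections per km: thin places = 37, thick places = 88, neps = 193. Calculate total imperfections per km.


Formula: Total = thin places + thick places + neps
Total = 37 + 88 + 193
Total = 318 imperfections/km

318 imperfections/km


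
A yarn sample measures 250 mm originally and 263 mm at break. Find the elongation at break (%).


Formula: Elongation (%) = ((L_break - L0) / L0) * 100
Step 1: Extension = 263 - 250 = 13 mm
Step 2: Elongation = (13 / 250) * 100
Step 3: Elongation = 0.052 * 100 = 5.2%

5.2%


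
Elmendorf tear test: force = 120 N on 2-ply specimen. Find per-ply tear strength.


Formula: Per-ply strength = Total force / Number of plies
Per-ply = 120 N / 2
Per-ply = 60 N

60 N


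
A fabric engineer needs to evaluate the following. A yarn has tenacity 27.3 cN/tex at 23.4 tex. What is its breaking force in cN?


Formula: Breaking force = Tenacity * Linear density
F = 27.3 cN/tex * 23.4 tex
F = 638.82 cN

638.82 cN


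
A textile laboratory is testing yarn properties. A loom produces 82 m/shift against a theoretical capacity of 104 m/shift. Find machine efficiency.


Formula: Efficiency% = (Actual output / Theoretical output) * 100
Efficiency% = (82 / 104) * 100
Efficiency% = 0.788462 * 100 = 78.8462% ≈ 78.8%

78.8%


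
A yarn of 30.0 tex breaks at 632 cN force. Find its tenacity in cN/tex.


Formula: Tenacity = Breaking force / Linear density
Tenacity = 632 cN / 30.0 tex
Tenacity = 21.07 cN/tex

21.07 cN/tex


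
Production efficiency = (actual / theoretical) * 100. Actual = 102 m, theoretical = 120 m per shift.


Formula: Efficiency% = (Actual output / Theoretical output) * 100
Efficiency% = (102 / 120) * 100
Efficiency% = 0.85 * 100 = 85.0%

85.0%


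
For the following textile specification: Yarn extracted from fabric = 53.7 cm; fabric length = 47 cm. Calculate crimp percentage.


Formula: Crimp% = ((L_yarn - L_fabric) / L_fabric) * 100
Step 1: Extension = 53.7 - 47 = 6.7 cm
Step 2: Crimp% = (6.7 / 47) * 100
Step 3: Crimp% = 0.142553 * 100 = 14.2553% ≈ 14.3%

14.3%


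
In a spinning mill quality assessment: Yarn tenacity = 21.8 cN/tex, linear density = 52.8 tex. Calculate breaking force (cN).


Formula: Breaking force = Tenacity * Linear density
F = 21.8 cN/tex * 52.8 tex
F = 1151.04 cN

1151.04 cN


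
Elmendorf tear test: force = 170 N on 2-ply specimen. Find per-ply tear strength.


Formula: Per-ply strength = Total force / Number of plies
Per-ply = 170 N / 2
Per-ply = 85 N

85 N


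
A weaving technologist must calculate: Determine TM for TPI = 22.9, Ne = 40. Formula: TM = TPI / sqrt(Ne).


Formula: TM = TPI / sqrt(Ne)
Step 1: sqrt(Ne) = sqrt(40) = 6.3246
Step 2: TM = 22.9 / 6.3246 = 3.62

3.62 TM


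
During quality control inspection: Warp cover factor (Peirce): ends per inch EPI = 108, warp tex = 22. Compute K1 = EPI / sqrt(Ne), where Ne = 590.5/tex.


Formula: K1 = EPI / sqrt(Ne), with Ne = 590.5 / tex_warp
Step 1: Ne = 590.5 / 22 = 26.841
Step 2: sqrt(Ne) = sqrt(26.841) = 5.1808
Step 3: K1 = 108 / 5.1808 = 20.8

20.8


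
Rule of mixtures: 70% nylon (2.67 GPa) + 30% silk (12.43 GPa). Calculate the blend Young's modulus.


Formula: Blend property = (fraction_A * property_A) + (fraction_B * property_B)
Step 1: Contribution A = 70/100 * 2.67 GPa = 1.869 GPa
Step 2: Contribution B = 30/100 * 12.43 GPa = 3.729 GPa
Step 3: Blend Young's modulus = 1.869 + 3.729 = 5.598 GPa

5.598 GPa


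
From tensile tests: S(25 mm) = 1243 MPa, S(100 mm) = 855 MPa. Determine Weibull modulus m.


Formula: m = ln(L1/L2) / ln(S2/S1)
Step 1: ln(L1/L2) = ln(25/100) = -1.38629
Step 2: S2/S1 = 855/1243 = 0.68785
Step 3: ln(S2/S1) = ln(0.68785) = -0.37418
Step 4: m = -1.38629 / -0.37418 = 3.70

3.70 (Weibull m)


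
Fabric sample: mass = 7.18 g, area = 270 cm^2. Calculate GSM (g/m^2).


Formula: GSM = mass_g / area_m2
Step 1: Convert area: 270 cm^2 = 270 / 10000 = 0.027 m^2
Step 2: GSM = 7.18 g / 0.027 m^2 = 265.9 g/m^2

265.9 g/m^2


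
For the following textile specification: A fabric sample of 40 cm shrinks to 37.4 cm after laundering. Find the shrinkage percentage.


Formula: Shrinkage% = ((L_before - L_after) / L_before) * 100
Step 1: Shrinkage = 40 - 37.4 = 2.6 cm
Step 2: Shrinkage% = (2.6 / 40) * 100
Step 3: Shrinkage% = 0.065 * 100 = 6.5%

6.5%


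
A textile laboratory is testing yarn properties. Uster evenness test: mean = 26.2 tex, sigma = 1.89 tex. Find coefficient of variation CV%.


Formula: CV% = (standard deviation / mean) * 100
Step 1: Ratio = 1.89 / 26.2 = 0.072137
Step 2: CV% = 0.072137 * 100 = 7.2137% ≈ 7.2%

7.2%


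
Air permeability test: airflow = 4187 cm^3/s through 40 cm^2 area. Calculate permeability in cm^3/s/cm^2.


Formula: Air Permeability = Airflow / Test Area
AP = 4187 cm^3/s / 40 cm^2
AP = 104.7 cm^3/s/cm^2

104.7 cm^3/s/cm^2


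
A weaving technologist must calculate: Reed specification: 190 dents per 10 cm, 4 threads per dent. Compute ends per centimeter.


Formula: EPC = (dents per 10 cm * ends per dent) / 10
Step 1: Total ends per 10 cm = 190 * 4 = 760
Step 2: EPC = 760 / 10 = 76.0 ends/cm

76.0 ends/cm


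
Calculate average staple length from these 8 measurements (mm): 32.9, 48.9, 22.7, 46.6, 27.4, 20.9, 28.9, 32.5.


Formula: Mean = sum of lengths / count
Sum = 32.9 + 48.9 + 22.7 + 46.6 + 27.4 + 20.9 + 28.9 + 32.5
Sum = 260.8 mm
Mean = 260.8 / 8 = 32.60 mm

32.60 mm


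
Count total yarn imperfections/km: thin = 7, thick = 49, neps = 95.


Formula: Total = thin places + thick places + neps
Total = 7 + 49 + 95
Total = 151 imperfections/km

151 imperfections/km


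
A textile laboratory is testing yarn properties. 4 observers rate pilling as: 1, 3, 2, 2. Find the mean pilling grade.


Formula: Mean = sum / count
Sum = 1 + 3 + 2 + 2 = 8
Mean = 8 / 4 = 2.0

2.0


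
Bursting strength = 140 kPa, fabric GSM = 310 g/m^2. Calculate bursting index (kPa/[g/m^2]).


Formula: Bursting Index = Bursting Strength / Fabric GSM
BI = 140 kPa / 310 g/m^2
BI = 0.452 kPa/(g/m^2)

0.452 kPa/(g/m^2)


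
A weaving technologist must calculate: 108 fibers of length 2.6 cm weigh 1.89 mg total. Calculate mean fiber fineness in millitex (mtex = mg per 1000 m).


Formula: fineness (mtex) = mass (mg) / total length (km) = (mass_mg / total_length_m) * 1000
Step 1: Convert fiber length: 2.6 cm = 0.026 m
Step 2: Total fiber length = 108 * 0.026 = 2.808 m
Step 3: Linear density = 1.89 mg / 2.808 m = 0.6731 mg/m
Step 4: fineness = 0.6731 * 1000 = 673.1 mtex

673.1 mtex


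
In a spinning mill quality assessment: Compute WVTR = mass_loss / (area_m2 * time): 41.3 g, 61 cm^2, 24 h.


Formula: WVTR = mass_loss / (area * time)
Step 1: Convert area: 61 cm^2 = 0.0061 m^2
Step 2: WVTR = 41.3 g / (0.0061 m^2 * 24 h)
Step 3: WVTR = 41.3 / 0.1464 = 282.1 g/m^2/h

282.1 g/m^2/h


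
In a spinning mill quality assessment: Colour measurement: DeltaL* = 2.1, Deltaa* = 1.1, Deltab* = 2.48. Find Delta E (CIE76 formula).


Formula: Delta E = sqrt(dL*^2 + da*^2 + db*^2)
Step 1: dL*^2 = 2.1^2 = 4.41
Step 2: da*^2 = 1.1^2 = 1.21
Step 3: db*^2 = 2.48^2 = 6.1504
Step 4: Sum = 4.41 + 1.21 + 6.1504 = 11.7704
Step 5: Delta E = sqrt(11.7704) = 3.43

3.43 Delta E


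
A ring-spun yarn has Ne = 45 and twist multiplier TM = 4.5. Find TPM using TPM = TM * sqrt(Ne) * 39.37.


Formula: TPM = TM * sqrt(Ne) * 39.37
Step 1: sqrt(Ne) = sqrt(45) = 6.7082
Step 2: TM * sqrt(Ne) = 4.5 * 6.7082 = 30.1869
Step 3: TPM = 30.1869 * 39.37 = 1188 twists/m

1188 twists/m


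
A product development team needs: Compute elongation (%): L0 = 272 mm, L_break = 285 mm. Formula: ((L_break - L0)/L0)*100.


Formula: Elongation (%) = ((L_break - L0) / L0) * 100
Step 1: Extension = 285 - 272 = 13 mm
Step 2: Elongation = (13 / 272) * 100
Step 3: Elongation = 0.047794 * 100 = 4.7794% ≈ 4.8%

4.8%


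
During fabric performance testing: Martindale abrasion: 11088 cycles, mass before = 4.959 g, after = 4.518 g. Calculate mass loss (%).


Formula: Mass loss% = ((m_before - m_after) / m_before) * 100
Step 1: Mass loss = 4.959 - 4.518 = 0.441 g
Step 2: Ratio = 0.441 / 4.959 = 0.0889292
Step 3: Mass loss% = 0.0889292 * 100 = 8.89292% ≈ 8.89%

8.89%


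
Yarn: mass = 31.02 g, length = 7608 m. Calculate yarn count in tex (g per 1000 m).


Formula: Tex = (mass_g / length_m) * 1000
Substituting: Tex = (31.02 / 7608) * 1000
Intermediate: 31.02 / 7608 = 0.00407729 g/m
Tex = 0.00407729 * 1000 = 4.08 tex

4.08 tex


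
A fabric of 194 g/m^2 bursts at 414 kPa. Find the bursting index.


Formula: Bursting Index = Bursting Strength / Fabric GSM
BI = 414 kPa / 194 g/m^2
BI = 2.134 kPa/(g/m^2)

2.134 kPa/(g/m^2)


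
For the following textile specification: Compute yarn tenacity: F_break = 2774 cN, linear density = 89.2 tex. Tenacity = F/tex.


Formula: Tenacity = Breaking force / Linear density
Tenacity = 2774 cN / 89.2 tex
Tenacity = 31.10 cN/tex

31.10 cN/tex


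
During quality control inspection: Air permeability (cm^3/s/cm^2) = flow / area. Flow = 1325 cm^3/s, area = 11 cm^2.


Formula: Air Permeability = Airflow / Test Area
AP = 1325 cm^3/s / 11 cm^2
AP = 120.5 cm^3/s/cm^2

120.5 cm^3/s/cm^2


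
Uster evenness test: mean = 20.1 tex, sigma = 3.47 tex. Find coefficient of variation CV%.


Formula: CV% = (standard deviation / mean) * 100
Step 1: Ratio = 3.47 / 20.1 = 0.172637
Step 2: CV% = 0.172637 * 100 = 17.2637% ≈ 17.3%

17.3%


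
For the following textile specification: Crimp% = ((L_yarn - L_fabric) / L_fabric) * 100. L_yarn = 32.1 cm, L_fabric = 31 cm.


Formula: Crimp% = ((L_yarn - L_fabric) / L_fabric) * 100
Step 1: Extension = 32.1 - 31 = 1.1 cm
Step 2: Crimp% = (1.1 / 31) * 100
Step 3: Crimp% = 0.035484 * 100 = 3.5484% ≈ 3.5%

3.5%


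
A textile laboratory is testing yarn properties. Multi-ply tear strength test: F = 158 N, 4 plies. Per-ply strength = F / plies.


Formula: Per-ply strength = Total force / Number of plies
Per-ply = 158 N / 4
Per-ply = 39.5 N

39.5 N


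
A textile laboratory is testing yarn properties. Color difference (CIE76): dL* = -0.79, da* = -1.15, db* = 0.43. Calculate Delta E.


Formula: Delta E = sqrt(dL*^2 + da*^2 + db*^2)
Step 1: dL*^2 = (-0.79)^2 = 0.6241
Step 2: da*^2 = (-1.15)^2 = 1.3225
Step 3: db*^2 = 0.43^2 = 0.1849
Step 4: Sum = 0.6241 + 1.3225 + 0.1849 = 2.1315
Step 5: Delta E = sqrt(2.1315) = 1.46

1.46 Delta E


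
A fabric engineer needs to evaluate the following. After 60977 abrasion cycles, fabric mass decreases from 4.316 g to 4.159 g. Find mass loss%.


Formula: Mass loss% = ((m_before - m_after) / m_before) * 100
Step 1: Mass loss = 4.316 - 4.159 = 0.157 g
Step 2: Ratio = 0.157 / 4.316 = 0.0363763
Step 3: Mass loss% = 0.0363763 * 100 = 3.63763% ≈ 3.64%

3.64%


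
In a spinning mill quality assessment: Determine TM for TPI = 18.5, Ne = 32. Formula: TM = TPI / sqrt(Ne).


Formula: TM = TPI / sqrt(Ne)
Step 1: sqrt(Ne) = sqrt(32) = 5.6569
Step 2: TM = 18.5 / 5.6569 = 3.27

3.27 TM


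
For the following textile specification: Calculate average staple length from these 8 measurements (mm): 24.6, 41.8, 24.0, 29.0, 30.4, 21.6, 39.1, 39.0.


Formula: Mean = sum of lengths / count
Sum = 24.6 + 41.8 + 24.0 + 29.0 + 30.4 + 21.6 + 39.1 + 39.0
Sum = 249.5 mm
Mean = 249.5 / 8 = 31.19 mm

31.19 mm


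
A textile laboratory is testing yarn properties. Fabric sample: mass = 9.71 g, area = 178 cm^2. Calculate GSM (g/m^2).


Formula: GSM = mass_g / area_m2
Step 1: Convert area: 178 cm^2 = 178 / 10000 = 0.0178 m^2
Step 2: GSM = 9.71 g / 0.0178 m^2 = 545.5 g/m^2

545.5 g/m^2


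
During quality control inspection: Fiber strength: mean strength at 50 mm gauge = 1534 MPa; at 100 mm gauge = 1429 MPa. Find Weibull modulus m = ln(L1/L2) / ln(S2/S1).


Formula: m = ln(L1/L2) / ln(S2/S1)
Step 1: ln(L1/L2) = ln(50/100) = -0.69315
Step 2: S2/S1 = 1429/1534 = 0.93155
Step 3: ln(S2/S1) = ln(0.93155) = -0.07091
Step 4: m = -0.69315 / -0.07091 = 9.78

9.78 (Weibull m)
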